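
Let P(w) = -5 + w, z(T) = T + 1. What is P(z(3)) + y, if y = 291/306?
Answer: -5/102 ≈ -0.049020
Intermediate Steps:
y = 97/102 (y = 291*(1/306) = 97/102 ≈ 0.95098)
z(T) = 1 + T
P(z(3)) + y = (-5 + (1 + 3)) + 97/102 = (-5 + 4) + 97/102 = -1 + 97/102 = -5/102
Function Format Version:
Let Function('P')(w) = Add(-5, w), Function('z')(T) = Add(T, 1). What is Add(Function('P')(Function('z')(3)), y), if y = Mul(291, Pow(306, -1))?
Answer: Rational(-5, 102) ≈ -0.049020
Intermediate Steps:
y = Rational(97, 102) (y = Mul(291, Rational(1, 306)) = Rational(97, 102) ≈ 0.95098)
Function('z')(T) = Add(1, T)
Add(Function('P')(Function('z')(3)), y) = Add(Add(-5, Add(1, 3)), Rational(97, 102)) = Add(Add(-5, 4), Rational(97, 102)) = Add(-1, Rational(97, 102)) = Rational(-5, 102)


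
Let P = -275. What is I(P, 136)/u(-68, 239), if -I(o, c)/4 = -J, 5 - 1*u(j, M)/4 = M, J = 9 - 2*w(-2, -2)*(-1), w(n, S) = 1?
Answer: -11/234 ≈ -0.047009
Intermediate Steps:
J = 11 (J = 9 - 2*1*(-1) = 9 - 2*(-1) = 9 + 2 = 11)
u(j, M) = 20 - 4*M
I(o, c) = 44 (I(o, c) = -(-4)*11 = -4*(-11) = 44)
I(P, 136)/u(-68, 239) = 44/(20 - 4*239) = 44/(20 - 956) = 44/(-936) = 44*(-1/936) = -11/234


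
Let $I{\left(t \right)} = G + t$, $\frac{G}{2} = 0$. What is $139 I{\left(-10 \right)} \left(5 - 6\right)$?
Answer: $1390$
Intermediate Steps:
$G = 0$ ($G = 2 \cdot 0 = 0$)
$I{\left(t \right)} = t$ ($I{\left(t \right)} = 0 + t = t$)
$139 I{\left(-10 \right)} \left(5 - 6\right) = 139 \left(-10\right) \left(5 - 6\right) = - 1390 \left(5 - 6\right) = \left(-1390\right) \left(-1\right) = 1390$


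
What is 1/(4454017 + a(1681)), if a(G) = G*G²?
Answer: 1/4754558258 ≈ 2.1032e-10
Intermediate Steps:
a(G) = G³
1/(4454017 + a(1681)) = 1/(4454017 + 1681³) = 1/(4454017 + 4750104241) = 1/4754558258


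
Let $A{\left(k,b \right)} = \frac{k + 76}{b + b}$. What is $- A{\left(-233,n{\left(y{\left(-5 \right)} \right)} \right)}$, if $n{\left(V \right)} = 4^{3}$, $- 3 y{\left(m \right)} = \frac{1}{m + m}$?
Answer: $\frac{157}{128} \approx 1.2266$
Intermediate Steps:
$y{\left(m \right)} = - \frac{1}{6 m}$ ($y{\left(m \right)} = - \frac{1}{3 \left(m + m\right)} = - \frac{1}{3 \cdot 2 m} = - \frac{\frac{1}{2} \frac{1}{m}}{3} = - \frac{1}{6 m}$)
$n{\left(V \right)} = 64$
$A{\left(k,b \right)} = \frac{76 + k}{2 b}$
$- A{\left(-233,n{\left(y{\left(-5 \right)} \right)} \right)} = - \frac{76 - 233}{2 \cdot 64} = - \frac{-157}{2 \cdot 64} = \left(-1\right) \left(- \frac{157}{128}\right) = \frac{157}{128}$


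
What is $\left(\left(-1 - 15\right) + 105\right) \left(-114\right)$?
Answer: $-10146$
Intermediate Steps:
$\left(\left(-1 - 15\right) + 105\right) \left(-114\right) = \left(-16 + 105\right) \left(-114\right) = 89 \left(-114\right) = -10146$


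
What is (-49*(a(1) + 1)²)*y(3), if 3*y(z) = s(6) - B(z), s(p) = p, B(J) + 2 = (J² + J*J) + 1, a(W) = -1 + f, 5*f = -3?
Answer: 1617/25 ≈ 64.680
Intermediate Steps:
f = -⅗ (f = (⅕)*(-3) = -⅗ ≈ -0.60000)
a(W) = -8/5 (a(W) = -1 - ⅗ = -8/5)
B(J) = -1 + 2*J² (B(J) = -2 + ((J² + J*J) + 1) = -2 + ((J² + J²) + 1) = -2 + (2*J² + 1) = -2 + (1 + 2*J²) = -1 + 2*J²)
y(z) = 7/3 - 2*z²/3 (y(z) = (6 - (-1 + 2*z²))/3 = (6 + (1 - 2*z²))/3 = (7 - 2*z²)/3 = 7/3 - 2*z²/3)
(-49*(a(1) + 1)²)*y(3) = (-49*(-8/5 + 1)²)*(7/3 - ⅔*3²) = (-49*(-⅗)²)*(7/3 - ⅔*9) = (-49*9/25)*(7/3 - 6) = -441/25*(-11/3) = 1617/25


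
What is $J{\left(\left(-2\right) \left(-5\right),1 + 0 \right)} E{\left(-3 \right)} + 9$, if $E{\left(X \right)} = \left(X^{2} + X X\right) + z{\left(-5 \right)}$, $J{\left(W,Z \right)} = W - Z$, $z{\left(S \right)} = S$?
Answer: $126$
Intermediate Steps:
$E{\left(X \right)} = -5 + 2 X^{2}$ ($E{\left(X \right)} = \left(X^{2} + X X\right) - 5 = \left(X^{2} + X^{2}\right) - 5 = 2 X^{2} - 5 = -5 + 2 X^{2}$)
$J{\left(\left(-2\right) \left(-5\right),1 + 0 \right)} E{\left(-3 \right)} + 9 = \left(\left(-2\right) \left(-5\right) - \left(1 + 0\right)\right) \left(-5 + 2 \left(-3\right)^{2}\right) + 9 = \left(10 - 1\right) \left(-5 + 2 \cdot 9\right) + 9 = \left(10 - 1\right) \left(-5 + 18\right) + 9 = 9 \cdot 13 + 9 = 117 + 9 = 126$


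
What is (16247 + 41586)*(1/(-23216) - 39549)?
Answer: -53100501609305/23216 ≈ -2.2872e+9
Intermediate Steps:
(16247 + 41586)*(1/(-23216) - 39549) = 57833*(-1/23216 - 39549) = 57833*(-918169585/23216) = -53100501609305/23216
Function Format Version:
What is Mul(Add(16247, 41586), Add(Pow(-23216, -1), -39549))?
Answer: Rational(-53100501609305, 23216) ≈ -2.2872e+9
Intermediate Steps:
Mul(Add(16247, 41586), Add(Pow(-23216, -1), -39549)) = Mul(57833, Add(Rational(-1, 23216), -39549)) = Mul(57833, Rational(-918169585, 23216)) = Rational(-53100501609305, 23216)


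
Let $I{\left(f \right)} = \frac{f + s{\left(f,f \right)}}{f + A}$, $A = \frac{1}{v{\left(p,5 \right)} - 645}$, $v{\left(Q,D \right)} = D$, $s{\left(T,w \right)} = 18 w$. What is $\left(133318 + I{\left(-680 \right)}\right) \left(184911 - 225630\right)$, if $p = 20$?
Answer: $- \frac{787619415080414}{145067} \approx -5.4293 \cdot 10^{9}$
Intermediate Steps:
$A = - \frac{1}{640}$ ($A = \frac{1}{5 - 645} = \frac{1}{-640} = - \frac{1}{640} \approx -0.0015625$)
$I{\left(f \right)} = \frac{19 f}{- \frac{1}{640} + f}$ ($I{\left(f \right)} = \frac{f + 18 f}{f - \frac{1}{640}} = \frac{19 f}{- \frac{1}{640} + f}$)
$\left(133318 + I{\left(-680 \right)}\right) \left(184911 - 225630\right) = \left(133318 + 12160 \left(-680\right) \frac{1}{-1 + 640 \left(-680\right)}\right) \left(184911 - 225630\right) = \left(133318 + 12160 \left(-680\right) \frac{1}{-1 - 435200}\right) \left(-40719\right) = \left(133318 + 12160 \left(-680\right) \frac{1}{-435201}\right) \left(-40719\right) = \left(133318 + 12160 \left(-680\right) \left(- \frac{1}{435201}\right)\right) \left(-40719\right) = \left(133318 + \frac{8268800}{435201}\right) \left(-40719\right) = \frac{58028395718}{435201} \left(-40719\right) = - \frac{787619415080414}{145067}$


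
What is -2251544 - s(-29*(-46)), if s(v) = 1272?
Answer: -2252816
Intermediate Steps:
-2251544 - s(-29*(-46)) = -2251544 - 1*1272 = -2251544 - 1272 = -2252816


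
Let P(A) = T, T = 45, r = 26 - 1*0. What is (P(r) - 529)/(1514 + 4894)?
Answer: -121/1602 ≈ -0.075531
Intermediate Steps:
r = 26 (r = 26 + 0 = 26)
P(A) = 45
(P(r) - 529)/(1514 + 4894) = (45 - 529)/(1514 + 4894) = -484/6408 = -484*1/6408 = -121/1602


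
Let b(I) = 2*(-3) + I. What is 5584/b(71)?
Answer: 5584/65 ≈ 85.908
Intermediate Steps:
b(I) = -6 + I
5584/b(71) = 5584/(-6 + 71) = 5584/65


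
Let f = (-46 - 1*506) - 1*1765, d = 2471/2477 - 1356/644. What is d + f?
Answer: -924454521/398797 ≈ -2318.1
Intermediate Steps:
d = -441872/398797 (d = 2471*(1/2477) - 1356*1/644 = 2471/2477 - 339/161 = -441872/398797 ≈ -1.1080)
f = -2317 (f = (-46 - 506) - 1765 = -552 - 1765 = -2317)
d + f = -441872/398797 - 2317 = -924454521/398797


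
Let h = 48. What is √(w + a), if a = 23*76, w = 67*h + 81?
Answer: √5045 ≈ 71.028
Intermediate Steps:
w = 3297 (w = 67*48 + 81 = 3216 + 81 = 3297)
a = 1748
√(w + a) = √(3297 + 1748) = √5045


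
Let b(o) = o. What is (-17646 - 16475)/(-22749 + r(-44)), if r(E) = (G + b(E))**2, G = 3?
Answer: 149/92 ≈ 1.6196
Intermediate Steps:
r(E) = (3 + E)**2
(-17646 - 16475)/(-22749 + r(-44)) = (-17646 - 16475)/(-22749 + (3 - 44)**2) = -34121/(-22749 + (-41)**2) = -34121/(-22749 + 1681) = -34121/(-21068) = -34121*(-1/21068) = 149/92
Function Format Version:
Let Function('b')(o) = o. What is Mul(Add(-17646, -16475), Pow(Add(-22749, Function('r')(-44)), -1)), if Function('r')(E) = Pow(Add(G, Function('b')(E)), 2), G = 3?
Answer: Rational(149, 92) ≈ 1.6196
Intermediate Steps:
Function('r')(E) = Pow(Add(3, E), 2)
Mul(Add(-17646, -16475), Pow(Add(-22749, Function('r')(-44)), -1)) = Mul(Add(-17646, -16475), Pow(Add(-22749, Pow(Add(3, -44), 2)), -1)) = Mul(-34121, Pow(Add(-22749, Pow(-41, 2)), -1)) = Mul(-34121, Pow(Add(-22749, 1681), -1)) = Mul(-34121, Pow(-21068, -1)) = Mul(-34121, Rational(-1, 21068)) = Rational(149, 92)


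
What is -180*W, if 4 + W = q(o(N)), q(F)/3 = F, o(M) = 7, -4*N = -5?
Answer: -3060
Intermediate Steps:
N = 5/4 (N = -¼*(-5) = 5/4 ≈ 1.2500)
q(F) = 3*F
W = 17 (W = -4 + 3*7 = -4 + 21 = 17)
-180*W = -180*17 = -3060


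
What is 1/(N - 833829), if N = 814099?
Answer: -1/19730 ≈ -5.0684e-5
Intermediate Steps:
1/(N - 833829) = 1/(814099 - 833829) = 1/(-19730) = -1/19730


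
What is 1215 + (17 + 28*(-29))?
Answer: 420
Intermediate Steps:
1215 + (17 + 28*(-29)) = 1215 + (17 - 812) = 1215 - 795 = 420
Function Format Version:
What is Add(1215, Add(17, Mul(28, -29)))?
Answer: 420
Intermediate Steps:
Add(1215, Add(17, Mul(28, -29))) = Add(1215, Add(17, -812)) = Add(1215, -795) = 420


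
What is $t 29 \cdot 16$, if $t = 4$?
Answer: $1856$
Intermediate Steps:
$t 29 \cdot 16 = 4 \cdot 29 \cdot 16 = 116 \cdot 16 = 1856$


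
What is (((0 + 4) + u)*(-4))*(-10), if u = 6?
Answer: 400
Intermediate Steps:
(((0 + 4) + u)*(-4))*(-10) = (((0 + 4) + 6)*(-4))*(-10) = ((4 + 6)*(-4))*(-10) = (10*(-4))*(-10) = -40*(-10) = 400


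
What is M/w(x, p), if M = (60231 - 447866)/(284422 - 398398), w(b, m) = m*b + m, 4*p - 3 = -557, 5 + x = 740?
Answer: -387635/11618257536 ≈ -3.3364e-5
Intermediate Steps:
x = 735 (x = -5 + 740 = 735)
p = -277/2 (p = 3/4 + (1/4)*(-557) = 3/4 - 557/4 = -277/2 ≈ -138.50)
w(b, m) = m + b*m (w(b, m) = b*m + m = m + b*m)
M = 387635/113976 (M = -387635/(-113976) = -387635*(-1/113976) = 387635/113976 ≈ 3.4010)
M/w(x, p) = 387635/(113976*((-277*(1 + 735)/2))) = 387635/(113976*((-277/2*736))) = (387635/113976)/(-101936) = (387635/113976)*(-1/101936) = -387635/11618257536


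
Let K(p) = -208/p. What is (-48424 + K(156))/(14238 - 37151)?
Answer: 145276/68739 ≈ 2.1134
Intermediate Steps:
(-48424 + K(156))/(14238 - 37151) = (-48424 - 208/156)/(14238 - 37151) = (-48424 - 208*1/156)/(-22913) = (-48424 - 4/3)*(-1/22913) = -145276/3*(-1/22913) = 145276/68739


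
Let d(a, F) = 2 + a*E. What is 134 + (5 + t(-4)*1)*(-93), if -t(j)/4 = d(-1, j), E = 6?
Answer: -1819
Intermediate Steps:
d(a, F) = 2 + 6*a (d(a, F) = 2 + a*6 = 2 + 6*a)
t(j) = 16 (t(j) = -4*(2 + 6*(-1)) = -4*(2 - 6) = -4*(-4) = 16)
134 + (5 + t(-4)*1)*(-93) = 134 + (5 + 16*1)*(-93) = 134 + (5 + 16)*(-93) = 134 + 21*(-93) = 134 - 1953 = -1819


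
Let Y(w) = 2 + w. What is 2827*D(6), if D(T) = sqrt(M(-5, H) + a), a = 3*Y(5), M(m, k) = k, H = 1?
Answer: 2827*sqrt(22) ≈ 13260.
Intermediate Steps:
a = 21 (a = 3*(2 + 5) = 3*7 = 21)
D(T) = sqrt(22) (D(T) = sqrt(1 + 21) = sqrt(22))
2827*D(6) = 2827*sqrt(22)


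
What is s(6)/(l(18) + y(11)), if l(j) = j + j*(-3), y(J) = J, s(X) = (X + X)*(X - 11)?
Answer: 12/5 ≈ 2.4000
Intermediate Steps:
s(X) = 2*X*(-11 + X) (s(X) = (2*X)*(-11 + X) = 2*X*(-11 + X))
l(j) = -2*j (l(j) = j - 3*j = -2*j)
s(6)/(l(18) + y(11)) = (2*6*(-11 + 6))/(-2*18 + 11) = (2*6*(-5))/(-36 + 11) = -60/(-25) = -1/25*(-60) = 12/5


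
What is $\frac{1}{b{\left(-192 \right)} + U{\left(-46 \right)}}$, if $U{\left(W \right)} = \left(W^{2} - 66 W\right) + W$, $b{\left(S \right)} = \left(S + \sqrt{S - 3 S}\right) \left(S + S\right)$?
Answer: $\frac{13139}{1026362742} + \frac{256 \sqrt{6}}{513181371} \approx 1.4023 \cdot 10^{-5}$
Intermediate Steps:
$b{\left(S \right)} = 2 S \left(S + \sqrt{2} \sqrt{- S}\right)$ ($b{\left(S \right)} = \left(S + \sqrt{- 2 S}\right) 2 S = \left(S + \sqrt{2} \sqrt{- S}\right) 2 S = 2 S \left(S + \sqrt{2} \sqrt{- S}\right)$)
$U{\left(W \right)} = W^{2} - 65 W$
$\frac{1}{b{\left(-192 \right)} + U{\left(-46 \right)}} = \frac{1}{\left(2 \left(-192\right)^{2} - 2 \sqrt{2} \left(\left(-1\right) \left(-192\right)\right)^{\frac{3}{2}}\right) - 46 \left(-65 - 46\right)} = \frac{1}{\left(2 \cdot 36864 - 2 \sqrt{2} \cdot 192^{\frac{3}{2}}\right) - -5106} = \frac{1}{\left(73728 - 2 \sqrt{2} \cdot 1536 \sqrt{3}\right) + 5106} = \frac{1}{\left(73728 - 3072 \sqrt{6}\right) + 5106} = \frac{1}{78834 - 3072 \sqrt{6}}$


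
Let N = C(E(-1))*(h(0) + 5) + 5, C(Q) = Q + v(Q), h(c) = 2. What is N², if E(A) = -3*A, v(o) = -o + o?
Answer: 676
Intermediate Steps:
v(o) = 0
C(Q) = Q (C(Q) = Q + 0 = Q)
N = 26 (N = (-3*(-1))*(2 + 5) + 5 = 3*7 + 5 = 21 + 5 = 26)
N² = 26² = 676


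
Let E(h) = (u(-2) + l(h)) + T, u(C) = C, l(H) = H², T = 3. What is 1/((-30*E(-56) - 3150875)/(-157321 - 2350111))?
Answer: 2507432/3244985 ≈ 0.77271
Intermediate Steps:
E(h) = 1 + h² (E(h) = (-2 + h²) + 3 = 1 + h²)
1/((-30*E(-56) - 3150875)/(-157321 - 2350111)) = 1/((-30*(1 + (-56)²) - 3150875)/(-157321 - 2350111)) = 1/((-30*(1 + 3136) - 3150875)/(-2507432)) = 1/((-30*3137 - 3150875)*(-1/2507432)) = 1/((-94110 - 3150875)*(-1/2507432)) = 1/(-3244985*(-1/2507432)) = 1/(3244985/2507432) = 2507432/3244985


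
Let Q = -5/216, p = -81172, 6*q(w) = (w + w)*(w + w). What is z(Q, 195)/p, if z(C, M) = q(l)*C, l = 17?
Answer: 1445/26299728 ≈ 5.4944e-5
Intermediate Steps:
q(w) = 2*w²/3 (q(w) = ((w + w)*(w + w))/6 = ((2*w)*(2*w))/6 = (4*w²)/6 = 2*w²/3)
Q = -5/216 (Q = -5*1/216 = -5/216 ≈ -0.023148)
z(C, M) = 578*C/3 (z(C, M) = ((⅔)*17²)*C = ((⅔)*289)*C = 578*C/3)
z(Q, 195)/p = ((578/3)*(-5/216))/(-81172) = -1445/324*(-1/81172) = 1445/26299728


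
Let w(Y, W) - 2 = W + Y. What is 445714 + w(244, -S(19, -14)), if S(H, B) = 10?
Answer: 445950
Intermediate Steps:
w(Y, W) = 2 + W + Y (w(Y, W) = 2 + (W + Y) = 2 + W + Y)
445714 + w(244, -S(19, -14)) = 445714 + (2 - 1*10 + 244) = 445714 + (2 - 10 + 244) = 445714 + 236 = 445950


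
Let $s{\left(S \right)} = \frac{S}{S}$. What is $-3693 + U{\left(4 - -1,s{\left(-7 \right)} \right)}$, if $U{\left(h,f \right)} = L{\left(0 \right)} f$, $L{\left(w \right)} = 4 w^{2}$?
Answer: $-3693$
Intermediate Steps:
$s{\left(S \right)} = 1$
$U{\left(h,f \right)} = 0$ ($U{\left(h,f \right)} = 4 \cdot 0^{2} f = 4 \cdot 0 f = 0 f = 0$)
$-3693 + U{\left(4 - -1,s{\left(-7 \right)} \right)} = -3693 + 0 = -3693$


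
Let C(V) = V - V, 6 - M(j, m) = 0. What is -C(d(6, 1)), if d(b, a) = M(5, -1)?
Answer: 0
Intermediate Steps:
M(j, m) = 6 (M(j, m) = 6 - 1*0 = 6 + 0 = 6)
d(b, a) = 6
C(V) = 0
-C(d(6, 1)) = -1*0 = 0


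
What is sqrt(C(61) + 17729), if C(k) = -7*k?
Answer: sqrt(17302) ≈ 131.54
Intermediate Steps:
sqrt(C(61) + 17729) = sqrt(-7*61 + 17729) = sqrt(-427 + 17729) = sqrt(17302)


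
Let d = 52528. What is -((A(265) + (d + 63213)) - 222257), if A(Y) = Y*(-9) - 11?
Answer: 108912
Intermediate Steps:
A(Y) = -11 - 9*Y (A(Y) = -9*Y - 11 = -11 - 9*Y)
-((A(265) + (d + 63213)) - 222257) = -(((-11 - 9*265) + (52528 + 63213)) - 222257) = -(((-11 - 2385) + 115741) - 222257) = -((-2396 + 115741) - 222257) = -(113345 - 222257) = -1*(-108912) = 108912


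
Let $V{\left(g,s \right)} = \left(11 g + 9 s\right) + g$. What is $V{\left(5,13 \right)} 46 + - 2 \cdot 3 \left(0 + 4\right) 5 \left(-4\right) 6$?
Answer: $11022$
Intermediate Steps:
$V{\left(g,s \right)} = 9 s + 12 g$ ($V{\left(g,s \right)} = \left(9 s + 11 g\right) + g = 9 s + 12 g$)
$V{\left(5,13 \right)} 46 + - 2 \cdot 3 \left(0 + 4\right) 5 \left(-4\right) 6 = \left(9 \cdot 13 + 12 \cdot 5\right) 46 + - 2 \cdot 3 \left(0 + 4\right) 5 \left(-4\right) 6 = \left(117 + 60\right) 46 + - 2 \cdot 3 \cdot 4 \left(\left(-20\right) 6\right) = 177 \cdot 46 + \left(-2\right) 12 \left(-120\right) = 8142 - -2880 = 8142 + 2880 = 11022$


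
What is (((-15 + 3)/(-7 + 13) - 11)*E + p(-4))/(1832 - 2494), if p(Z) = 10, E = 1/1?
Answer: 3/662 ≈ 0.0045317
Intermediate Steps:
E = 1
(((-15 + 3)/(-7 + 13) - 11)*E + p(-4))/(1832 - 2494) = (((-15 + 3)/(-7 + 13) - 11)*1 + 10)/(1832 - 2494) = ((-12/6 - 11)*1 + 10)/(-662) = ((-12*⅙ - 11)*1 + 10)*(-1/662) = ((-2 - 11)*1 + 10)*(-1/662) = (-13*1 + 10)*(-1/662) = (-13 + 10)*(-1/662) = -3*(-1/662) = 3/662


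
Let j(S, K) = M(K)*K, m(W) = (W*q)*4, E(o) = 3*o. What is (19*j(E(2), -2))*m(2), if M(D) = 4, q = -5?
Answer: 6080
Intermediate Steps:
m(W) = -20*W (m(W) = (W*(-5))*4 = -5*W*4 = -20*W)
j(S, K) = 4*K
(19*j(E(2), -2))*m(2) = (19*(4*(-2)))*(-20*2) = (19*(-8))*(-40) = -152*(-40) = 6080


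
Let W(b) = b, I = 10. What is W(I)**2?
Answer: 100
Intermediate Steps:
W(I)**2 = 10**2 = 100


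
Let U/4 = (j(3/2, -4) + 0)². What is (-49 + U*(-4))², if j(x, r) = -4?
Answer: 93025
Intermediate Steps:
U = 64 (U = 4*(-4 + 0)² = 4*(-4)² = 4*16 = 64)
(-49 + U*(-4))² = (-49 + 64*(-4))² = (-49 - 256)² = (-305)² = 93025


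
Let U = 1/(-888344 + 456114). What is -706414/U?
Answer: 305333323220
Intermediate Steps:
U = -1/432230 (U = 1/(-432230) = -1/432230 ≈ -2.3136e-6)
-706414/U = -706414/(-1/432230) = -706414*(-432230) = 305333323220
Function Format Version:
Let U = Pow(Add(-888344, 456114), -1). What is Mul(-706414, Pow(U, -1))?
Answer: 305333323220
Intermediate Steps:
U = Rational(-1, 432230) (U = Pow(-432230, -1) = Rational(-1, 432230) ≈ -2.3136e-6)
Mul(-706414, Pow(U, -1)) = Mul(-706414, Pow(Rational(-1, 432230), -1)) = Mul(-706414, -432230) = 305333323220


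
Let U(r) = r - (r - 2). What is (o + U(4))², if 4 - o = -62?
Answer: 4624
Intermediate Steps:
o = 66 (o = 4 - 1*(-62) = 4 + 62 = 66)
U(r) = 2 (U(r) = r - (-2 + r) = r + (2 - r) = 2)
(o + U(4))² = (66 + 2)² = 68² = 4624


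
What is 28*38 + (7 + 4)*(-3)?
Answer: 1031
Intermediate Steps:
28*38 + (7 + 4)*(-3) = 1064 + 11*(-3) = 1064 - 33 = 1031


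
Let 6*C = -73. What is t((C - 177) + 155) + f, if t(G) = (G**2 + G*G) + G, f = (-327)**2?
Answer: 983066/9 ≈ 1.0923e+5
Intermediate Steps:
C = -73/6 (C = (1/6)*(-73) = -73/6 ≈ -12.167)
f = 106929
t(G) = G + 2*G**2 (t(G) = (G**2 + G**2) + G = 2*G**2 + G = G + 2*G**2)
t((C - 177) + 155) + f = ((-73/6 - 177) + 155)*(1 + 2*((-73/6 - 177) + 155)) + 106929 = (-1135/6 + 155)*(1 + 2*(-1135/6 + 155)) + 106929 = -205*(1 + 2*(-205/6))/6 + 106929 = -205*(1 - 205/3)/6 + 106929 = -205/6*(-202/3) + 106929 = 20705/9 + 106929 = 983066/9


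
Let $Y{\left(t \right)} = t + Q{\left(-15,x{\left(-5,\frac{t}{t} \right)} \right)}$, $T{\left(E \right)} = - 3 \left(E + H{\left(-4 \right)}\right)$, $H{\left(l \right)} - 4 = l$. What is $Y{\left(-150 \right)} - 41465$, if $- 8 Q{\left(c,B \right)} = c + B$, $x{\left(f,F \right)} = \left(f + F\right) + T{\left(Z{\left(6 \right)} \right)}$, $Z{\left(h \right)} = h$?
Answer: $- \frac{332883}{8} \approx -41610.0$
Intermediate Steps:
$H{\left(l \right)} = 4 + l$
$T{\left(E \right)} = - 3 E$ ($T{\left(E \right)} = - 3 \left(E + \left(4 - 4\right)\right) = - 3 \left(E + 0\right) = - 3 E$)
$x{\left(f,F \right)} = -18 + F + f$ ($x{\left(f,F \right)} = \left(f + F\right) - 18 = \left(F + f\right) - 18 = -18 + F + f$)
$Q{\left(c,B \right)} = - \frac{B}{8} - \frac{c}{8}$ ($Q{\left(c,B \right)} = - \frac{c + B}{8} = - \frac{B + c}{8} = - \frac{B}{8} - \frac{c}{8}$)
$Y{\left(t \right)} = \frac{37}{8} + t$ ($Y{\left(t \right)} = t - \left(- \frac{15}{8} + \frac{-18 + \frac{t}{t} - 5}{8}\right) = t - \left(- \frac{15}{8} + \frac{-18 + 1 - 5}{8}\right) = t + \left(\left(- \frac{1}{8}\right) \left(-22\right) + \frac{15}{8}\right) = t + \left(\frac{11}{4} + \frac{15}{8}\right) = t + \frac{37}{8} = \frac{37}{8} + t$)
$Y{\left(-150 \right)} - 41465 = \left(\frac{37}{8} - 150\right) - 41465 = - \frac{1163}{8} - 41465 = - \frac{332883}{8}$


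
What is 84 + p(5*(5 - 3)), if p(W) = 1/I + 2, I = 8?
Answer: 689/8 ≈ 86.125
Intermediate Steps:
p(W) = 17/8 (p(W) = 1/8 + 2 = ⅛ + 2 = 17/8)
84 + p(5*(5 - 3)) = 84 + 17/8 = 689/8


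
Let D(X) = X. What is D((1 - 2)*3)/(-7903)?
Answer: 3/7903 ≈ 0.00037960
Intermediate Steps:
D((1 - 2)*3)/(-7903) = ((1 - 2)*3)/(-7903) = -1*3*(-1/7903) = -3*(-1/7903) = 3/7903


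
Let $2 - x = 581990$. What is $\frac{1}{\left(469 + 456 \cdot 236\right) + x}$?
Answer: $- \frac{1}{473903} \approx -2.1101 \cdot 10^{-6}$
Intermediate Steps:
$x = -581988$ ($x = 2 - 581990 = -581988$)
$\frac{1}{\left(469 + 456 \cdot 236\right) + x} = \frac{1}{\left(469 + 456 \cdot 236\right) - 581988} = \frac{1}{\left(469 + 107616\right) - 581988} = \frac{1}{108085 - 581988} = \frac{1}{-473903} = - \frac{1}{473903}$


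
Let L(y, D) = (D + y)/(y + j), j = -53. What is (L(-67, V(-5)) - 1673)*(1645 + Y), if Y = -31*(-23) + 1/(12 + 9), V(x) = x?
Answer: -414077878/105 ≈ -3.9436e+6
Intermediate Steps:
Y = 14974/21 (Y = 713 + 1/21 = 14974/21 ≈ 713.05)
L(y, D) = (D + y)/(-53 + y) (L(y, D) = (D + y)/(y - 53) = (D + y)/(-53 + y))
(L(-67, V(-5)) - 1673)*(1645 + Y) = ((-5 - 67)/(-53 - 67) - 1673)*(1645 + 14974/21) = (-72/(-120) - 1673)*(49519/21) = (-1/120*(-72) - 1673)*(49519/21) = (⅗ - 1673)*(49519/21) = -8362/5*49519/21 = -414077878/105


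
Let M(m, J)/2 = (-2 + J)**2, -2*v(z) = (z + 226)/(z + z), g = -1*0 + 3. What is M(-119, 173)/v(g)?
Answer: -701784/229 ≈ -3064.6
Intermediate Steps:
g = 3 (g = 0 + 3 = 3)
v(z) = -(226 + z)/(4*z) (v(z) = -(z + 226)/(2*(z + z)) = -(226 + z)/(2*(2*z)) = -(226 + z)*1/(2*z)/2 = -(226 + z)/(4*z))
M(m, J) = 2*(-2 + J)**2
M(-119, 173)/v(g) = (2*(-2 + 173)**2)/(((1/4)*(-226 - 1*3)/3)) = (2*171**2)/(((1/4)*(1/3)*(-226 - 3))) = (2*29241)/(((1/4)*(1/3)*(-229))) = 58482/(-229/12) = 58482*(-12/229) = -701784/229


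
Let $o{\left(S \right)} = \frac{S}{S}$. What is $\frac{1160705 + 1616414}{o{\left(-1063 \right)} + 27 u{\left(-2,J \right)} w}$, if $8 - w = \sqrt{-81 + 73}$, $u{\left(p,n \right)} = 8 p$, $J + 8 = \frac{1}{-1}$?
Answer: $- \frac{9594946145}{13430017} - \frac{2399430816 i \sqrt{2}}{13430017} \approx -714.44 - 252.67 i$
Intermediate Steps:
$J = -9$ ($J = -8 + \frac{1}{-1} = -8 - 1 = -9$)
$w = 8 - 2 i \sqrt{2}$ ($w = 8 - \sqrt{-81 + 73} = 8 - \sqrt{-8} = 8 - 2 i \sqrt{2} \approx 8.0 - 2.8284 i$)
$o{\left(S \right)} = 1$
$\frac{1160705 + 1616414}{o{\left(-1063 \right)} + 27 u{\left(-2,J \right)} w} = \frac{1160705 + 1616414}{1 + 27 \cdot 8 \left(-2\right) \left(8 - 2 i \sqrt{2}\right)} = \frac{2777119}{1 + 27 \left(-16\right) \left(8 - 2 i \sqrt{2}\right)} = \frac{2777119}{1 - 432 \left(8 - 2 i \sqrt{2}\right)} = \frac{2777119}{1 - \left(3456 - 864 i \sqrt{2}\right)} = \frac{2777119}{-3455 + 864 i \sqrt{2}}$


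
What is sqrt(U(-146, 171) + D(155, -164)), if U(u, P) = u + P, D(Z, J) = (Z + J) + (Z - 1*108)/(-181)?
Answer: sqrt(515669)/181 ≈ 3.9674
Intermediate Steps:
D(Z, J) = 108/181 + J + 180*Z/181 (D(Z, J) = (J + Z) + (Z - 108)*(-1/181) = (J + Z) + (-108 + Z)*(-1/181) = (J + Z) + (108/181 - Z/181) = 108/181 + J + 180*Z/181)
U(u, P) = P + u
sqrt(U(-146, 171) + D(155, -164)) = sqrt((171 - 146) + (108/181 - 164 + (180/181)*155)) = sqrt(25 + (108/181 - 164 + 27900/181)) = sqrt(25 - 1676/181) = sqrt(2849/181) = sqrt(515669)/181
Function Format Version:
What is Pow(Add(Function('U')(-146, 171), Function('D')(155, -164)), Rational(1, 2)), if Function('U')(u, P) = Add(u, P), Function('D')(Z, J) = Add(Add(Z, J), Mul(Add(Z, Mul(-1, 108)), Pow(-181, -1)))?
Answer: Mul(Rational(1, 181), Pow(515669, Rational(1, 2))) ≈ 3.9674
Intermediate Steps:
Function('D')(Z, J) = Add(Rational(108, 181), J, Mul(Rational(180, 181), Z)) (Function('D')(Z, J) = Add(Add(J, Z), Mul(Add(Z, -108), Rational(-1, 181))) = Add(Add(J, Z), Mul(Add(-108, Z), Rational(-1, 181))) = Add(Add(J, Z), Add(Rational(108, 181), Mul(Rational(-1, 181), Z))) = Add(Rational(108, 181), J, Mul(Rational(180, 181), Z)))
Function('U')(u, P) = Add(P, u)
Pow(Add(Function('U')(-146, 171), Function('D')(155, -164)), Rational(1, 2)) = Pow(Add(Add(171, -146), Add(Rational(108, 181), -164, Mul(Rational(180, 181), 155))), Rational(1, 2)) = Pow(Add(25, Add(Rational(108, 181), -164, Rational(27900, 181))), Rational(1, 2)) = Pow(Add(25, Rational(-1676, 181)), Rational(1, 2)) = Pow(Rational(2849, 181), Rational(1, 2)) = Mul(Rational(1, 181), Pow(515669, Rational(1, 2)))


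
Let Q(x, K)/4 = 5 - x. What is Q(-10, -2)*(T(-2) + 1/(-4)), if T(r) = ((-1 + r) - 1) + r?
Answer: -375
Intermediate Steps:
T(r) = -2 + 2*r (T(r) = (-2 + r) + r = -2 + 2*r)
Q(x, K) = 20 - 4*x (Q(x, K) = 4*(5 - x) = 20 - 4*x)
Q(-10, -2)*(T(-2) + 1/(-4)) = (20 - 4*(-10))*((-2 + 2*(-2)) + 1/(-4)) = (20 + 40)*((-2 - 4) - ¼) = 60*(-6 - ¼) = 60*(-25/4) = -375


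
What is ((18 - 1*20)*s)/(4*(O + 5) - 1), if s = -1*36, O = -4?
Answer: 24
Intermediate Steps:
s = -36
((18 - 1*20)*s)/(4*(O + 5) - 1) = ((18 - 1*20)*(-36))/(4*(-4 + 5) - 1) = ((18 - 20)*(-36))/(4*1 - 1) = (-2*(-36))/(4 - 1) = 72/3 = 72*(1/3) = 24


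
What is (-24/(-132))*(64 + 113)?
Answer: 354/11 ≈ 32.182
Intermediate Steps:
(-24/(-132))*(64 + 113) = -24*(-1/132)*177 = (2/11)*177 = 354/11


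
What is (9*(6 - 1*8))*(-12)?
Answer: 216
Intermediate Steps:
(9*(6 - 1*8))*(-12) = (9*(6 - 8))*(-12) = (9*(-2))*(-12) = -18*(-12) = 216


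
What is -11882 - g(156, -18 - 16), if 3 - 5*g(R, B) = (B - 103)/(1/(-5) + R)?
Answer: -46283412/3895 ≈ -11883.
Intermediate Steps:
g(R, B) = ⅗ - (-103 + B)/(5*(-⅕ + R)) (g(R, B) = ⅗ - (B - 103)/(5*(1/(-5) + R)) = ⅗ - (-103 + B)/(5*(-⅕ + R)))
-11882 - g(156, -18 - 16) = -11882 - (512 - 5*(-18 - 16) + 15*156)/(5*(-1 + 5*156)) = -11882 - (512 - 5*(-34) + 2340)/(5*(-1 + 780)) = -11882 - (512 + 170 + 2340)/(5*779) = -11882 - 3022/(5*779) = -11882 - 1*3022/3895 = -11882 - 3022/3895 = -46283412/3895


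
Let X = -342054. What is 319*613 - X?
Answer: 537601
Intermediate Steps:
319*613 - X = 319*613 - 1*(-342054) = 195547 + 342054 = 537601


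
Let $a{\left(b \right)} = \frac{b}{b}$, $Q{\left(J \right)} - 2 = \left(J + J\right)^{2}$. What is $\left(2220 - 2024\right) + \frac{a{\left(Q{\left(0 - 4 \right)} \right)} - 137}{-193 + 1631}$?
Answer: $\frac{140856}{719} \approx 195.91$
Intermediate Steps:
$Q{\left(J \right)} = 2 + 4 J^{2}$ ($Q{\left(J \right)} = 2 + \left(J + J\right)^{2} = 2 + \left(2 J\right)^{2} = 2 + 4 J^{2}$)
$a{\left(b \right)} = 1$
$\left(2220 - 2024\right) + \frac{a{\left(Q{\left(0 - 4 \right)} \right)} - 137}{-193 + 1631} = \left(2220 - 2024\right) + \frac{1 - 137}{-193 + 1631} = 196 - \frac{136}{1438} = 196 - \frac{68}{719} = \frac{140856}{719}$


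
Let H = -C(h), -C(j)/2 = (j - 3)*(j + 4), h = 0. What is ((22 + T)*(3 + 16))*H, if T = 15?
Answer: -16872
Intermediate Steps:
C(j) = -2*(-3 + j)*(4 + j) (C(j) = -2*(j - 3)*(j + 4) = -2*(-3 + j)*(4 + j))
H = -24 (H = -(24 - 2*0 - 2*0²) = -(24 + 0 - 2*0) = -(24 + 0 + 0) = -1*24 = -24)
((22 + T)*(3 + 16))*H = ((22 + 15)*(3 + 16))*(-24) = (37*19)*(-24) = 703*(-24) = -16872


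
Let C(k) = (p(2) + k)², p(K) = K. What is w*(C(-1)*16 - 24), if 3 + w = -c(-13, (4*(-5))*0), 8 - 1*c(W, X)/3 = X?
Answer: 216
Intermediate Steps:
C(k) = (2 + k)²
c(W, X) = 24 - 3*X
w = -27 (w = -3 - (24 - 3*4*(-5)*0) = -3 - (24 - (-60)*0) = -3 - (24 - 3*0) = -3 - (24 + 0) = -3 - 1*24 = -3 - 24 = -27)
w*(C(-1)*16 - 24) = -27*((2 - 1)²*16 - 24) = -27*(1²*16 - 24) = -27*(1*16 - 24) = -27*(16 - 24) = -27*(-8) = 216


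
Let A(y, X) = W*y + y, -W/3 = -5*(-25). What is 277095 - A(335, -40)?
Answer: 402385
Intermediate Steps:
W = -375 (W = -(-15)*(-25) = -3*125 = -375)
A(y, X) = -374*y (A(y, X) = -375*y + y = -374*y)
277095 - A(335, -40) = 277095 - (-374)*335 = 277095 - 1*(-125290) = 277095 + 125290 = 402385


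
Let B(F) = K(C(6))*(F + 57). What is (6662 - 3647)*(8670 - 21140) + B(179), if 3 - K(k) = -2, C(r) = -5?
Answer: -37595870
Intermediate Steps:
K(k) = 5 (K(k) = 3 - 1*(-2) = 3 + 2 = 5)
B(F) = 285 + 5*F (B(F) = 5*(F + 57) = 5*(57 + F) = 285 + 5*F)
(6662 - 3647)*(8670 - 21140) + B(179) = (6662 - 3647)*(8670 - 21140) + (285 + 5*179) = 3015*(-12470) + (285 + 895) = -37597050 + 1180 = -37595870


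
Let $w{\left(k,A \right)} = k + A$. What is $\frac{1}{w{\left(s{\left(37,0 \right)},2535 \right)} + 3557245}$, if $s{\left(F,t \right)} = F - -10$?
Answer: $\frac{1}{3559827} \approx 2.8091 \cdot 10^{-7}$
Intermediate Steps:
$s{\left(F,t \right)} = 10 + F$ ($s{\left(F,t \right)} = F + 10 = 10 + F$)
$w{\left(k,A \right)} = A + k$
$\frac{1}{w{\left(s{\left(37,0 \right)},2535 \right)} + 3557245} = \frac{1}{\left(2535 + \left(10 + 37\right)\right) + 3557245} = \frac{1}{\left(2535 + 47\right) + 3557245} = \frac{1}{2582 + 3557245} = \frac{1}{3559827}$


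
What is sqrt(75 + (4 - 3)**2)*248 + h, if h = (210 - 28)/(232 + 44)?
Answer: 91/138 + 496*sqrt(19) ≈ 2162.7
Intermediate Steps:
h = 91/138 (h = 182/276 = 182*(1/276) = 91/138 ≈ 0.65942)
sqrt(75 + (4 - 3)**2)*248 + h = sqrt(75 + (4 - 3)**2)*248 + 91/138 = sqrt(75 + 1**2)*248 + 91/138 = sqrt(75 + 1)*248 + 91/138 = sqrt(76)*248 + 91/138 = (2*sqrt(19))*248 + 91/138 = 496*sqrt(19) + 91/138 = 91/138 + 496*sqrt(19)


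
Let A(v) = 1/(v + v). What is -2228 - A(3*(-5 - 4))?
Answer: -120311/54 ≈ -2228.0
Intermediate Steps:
A(v) = 1/(2*v)
-2228 - A(3*(-5 - 4)) = -2228 - 1/(2*(3*(-5 - 4))) = -2228 - 1/(2*(3*(-9))) = -2228 - 1/(2*(-27)) = -2228 - (-1)/(2*27) = -2228 - 1*(-1/54) = -2228 + 1/54 = -120311/54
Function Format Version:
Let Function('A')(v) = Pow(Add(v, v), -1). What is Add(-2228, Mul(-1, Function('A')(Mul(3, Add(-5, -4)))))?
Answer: Rational(-120311, 54) ≈ -2228.0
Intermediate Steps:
Function('A')(v) = Mul(Rational(1, 2), Pow(v, -1)) (Function('A')(v) = Pow(Mul(2, v), -1) = Mul(Rational(1, 2), Pow(v, -1)))
Add(-2228, Mul(-1, Function('A')(Mul(3, Add(-5, -4))))) = Add(-2228, Mul(-1, Mul(Rational(1, 2), Pow(Mul(3, Add(-5, -4)), -1)))) = Add(-2228, Mul(-1, Mul(Rational(1, 2), Pow(Mul(3, -9), -1)))) = Add(-2228, Mul(-1, Mul(Rational(1, 2), Pow(-27, -1)))) = Add(-2228, Mul(-1, Mul(Rational(1, 2), Rational(-1, 27)))) = Add(-2228, Mul(-1, Rational(-1, 54))) = Add(-2228, Rational(1, 54)) = Rational(-120311, 54)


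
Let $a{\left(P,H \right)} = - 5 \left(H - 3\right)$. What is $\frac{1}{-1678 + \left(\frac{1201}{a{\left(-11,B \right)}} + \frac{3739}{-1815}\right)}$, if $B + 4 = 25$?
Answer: $- \frac{2178}{3688235} \approx -0.00059053$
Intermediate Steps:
$B = 21$ ($B = -4 + 25 = 21$)
$a{\left(P,H \right)} = 15 - 5 H$ ($a{\left(P,H \right)} = - 5 \left(-3 + H\right) = 15 - 5 H$)
$\frac{1}{-1678 + \left(\frac{1201}{a{\left(-11,B \right)}} + \frac{3739}{-1815}\right)} = \frac{1}{-1678 + \left(\frac{1201}{15 - 105} + \frac{3739}{-1815}\right)} = \frac{1}{-1678 + \left(\frac{1201}{15 - 105} + 3739 \left(- \frac{1}{1815}\right)\right)} = \frac{1}{-1678 + \left(\frac{1201}{-90} - \frac{3739}{1815}\right)} = \frac{1}{-1678 + \left(1201 \left(- \frac{1}{90}\right) - \frac{3739}{1815}\right)} = \frac{1}{-1678 - \frac{33551}{2178}} = \frac{1}{- \frac{3688235}{2178}} = - \frac{2178}{3688235}$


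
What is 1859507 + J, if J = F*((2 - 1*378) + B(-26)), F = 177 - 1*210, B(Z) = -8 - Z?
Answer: 1871321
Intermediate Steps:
F = -33 (F = 177 - 210 = -33)
J = 11814 (J = -33*((2 - 1*378) + (-8 - 1*(-26))) = -33*((2 - 378) + (-8 + 26)) = -33*(-376 + 18) = -33*(-358) = 11814)
1859507 + J = 1859507 + 11814 = 1871321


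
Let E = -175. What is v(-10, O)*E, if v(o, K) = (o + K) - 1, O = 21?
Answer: -1750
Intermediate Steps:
v(o, K) = -1 + K + o (v(o, K) = (K + o) - 1 = -1 + K + o)
v(-10, O)*E = (-1 + 21 - 10)*(-175) = 10*(-175) = -1750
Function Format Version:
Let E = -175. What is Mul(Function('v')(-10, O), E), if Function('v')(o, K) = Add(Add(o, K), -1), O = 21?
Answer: -1750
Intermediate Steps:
Function('v')(o, K) = Add(-1, K, o) (Function('v')(o, K) = Add(Add(K, o), -1) = Add(-1, K, o))
Mul(Function('v')(-10, O), E) = Mul(Add(-1, 21, -10), -175) = Mul(10, -175) = -1750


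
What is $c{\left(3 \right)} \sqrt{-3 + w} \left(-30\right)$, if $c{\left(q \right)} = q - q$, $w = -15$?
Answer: $0$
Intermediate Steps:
$c{\left(q \right)} = 0$
$c{\left(3 \right)} \sqrt{-3 + w} \left(-30\right) = 0 \sqrt{-3 - 15} \left(-30\right) = 0 \sqrt{-18} \left(-30\right) = 0 \cdot 3 i \sqrt{2} \left(-30\right) = 0 \left(-30\right) = 0$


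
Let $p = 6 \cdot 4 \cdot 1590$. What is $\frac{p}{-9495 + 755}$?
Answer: $- \frac{1908}{437} \approx -4.3661$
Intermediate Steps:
$p = 38160$ ($p = 24 \cdot 1590 = 38160$)
$\frac{p}{-9495 + 755} = \frac{38160}{-9495 + 755} = \frac{38160}{-8740} = 38160 \left(- \frac{1}{8740}\right) = - \frac{1908}{437}$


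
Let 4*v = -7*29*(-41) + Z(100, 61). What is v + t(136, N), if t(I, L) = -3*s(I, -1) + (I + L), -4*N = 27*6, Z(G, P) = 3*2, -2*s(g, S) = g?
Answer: 9527/4 ≈ 2381.8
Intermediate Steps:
s(g, S) = -g/2
Z(G, P) = 6
N = -81/2 (N = -27*6/4 = -¼*162 = -81/2 ≈ -40.500)
v = 8329/4 (v = (-7*29*(-41) + 6)/4 = (-203*(-41) + 6)/4 = (8323 + 6)/4 = (¼)*8329 = 8329/4 ≈ 2082.3)
t(I, L) = L + 5*I/2 (t(I, L) = -(-3)*I/2 + (I + L) = 3*I/2 + (I + L) = L + 5*I/2)
v + t(136, N) = 8329/4 + (-81/2 + (5/2)*136) = 8329/4 + (-81/2 + 340) = 8329/4 + 599/2 = 9527/4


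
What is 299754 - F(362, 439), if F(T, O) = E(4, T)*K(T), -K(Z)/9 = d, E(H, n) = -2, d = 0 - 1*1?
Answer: 299772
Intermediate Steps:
d = -1 (d = 0 - 1 = -1)
K(Z) = 9 (K(Z) = -9*(-1) = 9)
F(T, O) = -18 (F(T, O) = -2*9 = -18)
299754 - F(362, 439) = 299754 - 1*(-18) = 299754 + 18 = 299772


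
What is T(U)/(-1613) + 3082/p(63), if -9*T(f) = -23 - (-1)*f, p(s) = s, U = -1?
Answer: 4971098/101619 ≈ 48.919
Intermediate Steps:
T(f) = 23/9 - f/9 (T(f) = -(-23 - (-1)*f)/9 = -(-23 + f)/9 = 23/9 - f/9)
T(U)/(-1613) + 3082/p(63) = (23/9 - ⅑*(-1))/(-1613) + 3082/63 = (23/9 + ⅑)*(-1/1613) + 3082*(1/63) = (8/3)*(-1/1613) + 3082/63 = -8/4839 + 3082/63 = 4971098/101619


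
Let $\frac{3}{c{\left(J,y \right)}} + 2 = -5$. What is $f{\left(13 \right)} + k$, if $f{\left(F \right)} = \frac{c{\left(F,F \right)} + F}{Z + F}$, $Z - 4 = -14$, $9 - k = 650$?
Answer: $- \frac{13373}{21} \approx -636.81$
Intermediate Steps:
$k = -641$ ($k = 9 - 650 = -641$)
$c{\left(J,y \right)} = - \frac{3}{7}$ ($c{\left(J,y \right)} = \frac{3}{-2 - 5} = \frac{3}{-7} = 3 \left(- \frac{1}{7}\right) = - \frac{3}{7}$)
$Z = -10$ ($Z = 4 - 14 = -10$)
$f{\left(F \right)} = \frac{- \frac{3}{7} + F}{-10 + F}$
$f{\left(13 \right)} + k = \frac{- \frac{3}{7} + 13}{-10 + 13} - 641 = \frac{1}{3} \cdot \frac{88}{7} - 641 = \frac{88}{21} - 641 = - \frac{13373}{21}$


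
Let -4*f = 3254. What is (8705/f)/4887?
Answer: -17410/7951149 ≈ -0.0021896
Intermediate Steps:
f = -1627/2 (f = -1/4*3254 = -1627/2 ≈ -813.50)
(8705/f)/4887 = (8705/(-1627/2))/4887 = (8705*(-2/1627))*(1/4887) = -17410/1627*1/4887 = -17410/7951149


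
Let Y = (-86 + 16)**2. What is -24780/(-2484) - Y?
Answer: -1012235/207 ≈ -4890.0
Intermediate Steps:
Y = 4900 (Y = (-70)**2 = 4900)
-24780/(-2484) - Y = -24780/(-2484) - 1*4900 = -24780*(-1/2484) - 4900 = 2065/207 - 4900 = -1012235/207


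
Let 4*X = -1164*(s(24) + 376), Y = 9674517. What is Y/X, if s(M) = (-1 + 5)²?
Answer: -3224839/38024 ≈ -84.811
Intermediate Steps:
s(M) = 16 (s(M) = 4² = 16)
X = -114072 (X = (-1164*(16 + 376))/4 = (-1164*392)/4 = (¼)*(-456288) = -114072)
Y/X = 9674517/(-114072) = 9674517*(-1/114072) = -3224839/38024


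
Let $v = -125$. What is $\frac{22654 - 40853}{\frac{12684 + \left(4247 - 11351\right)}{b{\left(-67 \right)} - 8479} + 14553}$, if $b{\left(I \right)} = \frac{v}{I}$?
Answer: $- \frac{2584112408}{2066316111} \approx -1.2506$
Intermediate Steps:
$b{\left(I \right)} = - \frac{125}{I}$
$\frac{22654 - 40853}{\frac{12684 + \left(4247 - 11351\right)}{b{\left(-67 \right)} - 8479} + 14553} = \frac{22654 - 40853}{\frac{12684 + \left(4247 - 11351\right)}{- \frac{125}{-67} - 8479} + 14553} = - \frac{18199}{\frac{12684 - 7104}{\left(-125\right) \left(- \frac{1}{67}\right) - 8479} + 14553} = - \frac{18199}{\frac{5580}{\frac{125}{67} - 8479} + 14553} = - \frac{18199}{\frac{5580}{- \frac{567968}{67}} + 14553} = - \frac{18199}{5580 \left(- \frac{67}{567968}\right) + 14553} = - \frac{18199}{- \frac{93465}{141992} + 14553} = - \frac{18199}{\frac{2066316111}{141992}} = \left(-18199\right) \frac{141992}{2066316111} = - \frac{2584112408}{2066316111}$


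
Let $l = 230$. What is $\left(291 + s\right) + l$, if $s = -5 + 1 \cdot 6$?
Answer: $522$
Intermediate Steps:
$s = 1$ ($s = -5 + 6 = 1$)
$\left(291 + s\right) + l = \left(291 + 1\right) + 230 = 292 + 230 = 522$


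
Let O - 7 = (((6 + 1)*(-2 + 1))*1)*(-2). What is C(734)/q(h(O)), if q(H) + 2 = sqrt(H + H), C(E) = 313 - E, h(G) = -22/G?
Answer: 8841/64 + 421*I*sqrt(231)/64 ≈ 138.14 + 99.979*I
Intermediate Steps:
O = 21 (O = 7 + (((6 + 1)*(-2 + 1))*1)*(-2) = 7 + ((7*(-1))*1)*(-2) = 7 - 7*1*(-2) = 7 - 7*(-2) = 7 + 14 = 21)
q(H) = -2 + sqrt(2)*sqrt(H) (q(H) = -2 + sqrt(H + H) = -2 + sqrt(2*H) = -2 + sqrt(2)*sqrt(H))
C(734)/q(h(O)) = (313 - 1*734)/(-2 + sqrt(2)*sqrt(-22/21)) = (313 - 734)/(-2 + sqrt(2)*sqrt(-22*1/21)) = -421/(-2 + sqrt(2)*sqrt(-22/21)) = -421/(-2 + sqrt(2)*(I*sqrt(462)/21)) = -421/(-2 + 2*I*sqrt(231)/21)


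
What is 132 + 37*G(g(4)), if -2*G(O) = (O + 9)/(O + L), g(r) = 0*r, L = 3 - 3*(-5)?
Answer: 491/4 ≈ 122.75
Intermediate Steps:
L = 18 (L = 3 + 15 = 18)
g(r) = 0
G(O) = -(9 + O)/(2*(18 + O)) (G(O) = -(O + 9)/(2*(O + 18)) = -(9 + O)/(2*(18 + O)))
132 + 37*G(g(4)) = 132 + 37*((-9 - 1*0)/(2*(18 + 0))) = 132 + 37*((½)*(-9 + 0)/18) = 132 + 37*((½)*(1/18)*(-9)) = 132 + 37*(-¼) = 132 - 37/4 = 491/4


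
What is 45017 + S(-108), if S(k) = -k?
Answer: 45125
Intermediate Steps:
45017 + S(-108) = 45017 - 1*(-108) = 45017 + 108 = 45125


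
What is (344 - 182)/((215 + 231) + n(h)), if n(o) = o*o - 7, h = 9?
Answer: 81/260 ≈ 0.31154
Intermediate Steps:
n(o) = -7 + o² (n(o) = o² - 7 = -7 + o²)
(344 - 182)/((215 + 231) + n(h)) = (344 - 182)/((215 + 231) + (-7 + 9²)) = 162/(446 + (-7 + 81)) = 162/(446 + 74) = 162/520 = 162*(1/520) = 81/260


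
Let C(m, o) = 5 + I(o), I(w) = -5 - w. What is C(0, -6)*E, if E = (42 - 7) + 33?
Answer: 408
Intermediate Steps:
E = 68 (E = 35 + 33 = 68)
C(m, o) = -o (C(m, o) = 5 + (-5 - o) = -o)
C(0, -6)*E = -1*(-6)*68 = 6*68 = 408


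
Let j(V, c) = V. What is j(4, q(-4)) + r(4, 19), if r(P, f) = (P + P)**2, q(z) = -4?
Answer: 68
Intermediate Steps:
r(P, f) = 4*P**2 (r(P, f) = (2*P)**2 = 4*P**2)
j(4, q(-4)) + r(4, 19) = 4 + 4*4**2 = 4 + 4*16 = 4 + 64 = 68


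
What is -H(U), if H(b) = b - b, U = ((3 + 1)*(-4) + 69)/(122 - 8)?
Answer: 0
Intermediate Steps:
U = 53/114 (U = (4*(-4) + 69)/114 = (-16 + 69)*(1/114) = 53*(1/114) = 53/114 ≈ 0.46491)
H(b) = 0
-H(U) = -1*0 = 0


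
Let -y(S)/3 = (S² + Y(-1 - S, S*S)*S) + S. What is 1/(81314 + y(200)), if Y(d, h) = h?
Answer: -1/24039286 ≈ -4.1599e-8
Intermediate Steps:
y(S) = -3*S - 3*S² - 3*S³ (y(S) = -3*((S² + (S*S)*S) + S) = -3*((S² + S²*S) + S) = -3*((S² + S³) + S) = -3*(S + S² + S³) = -3*S - 3*S² - 3*S³)
1/(81314 + y(200)) = 1/(81314 - 3*200*(1 + 200 + 200²)) = 1/(81314 - 3*200*(1 + 200 + 40000)) = 1/(81314 - 3*200*40201) = 1/(81314 - 24120600) = 1/(-24039286) = -1/24039286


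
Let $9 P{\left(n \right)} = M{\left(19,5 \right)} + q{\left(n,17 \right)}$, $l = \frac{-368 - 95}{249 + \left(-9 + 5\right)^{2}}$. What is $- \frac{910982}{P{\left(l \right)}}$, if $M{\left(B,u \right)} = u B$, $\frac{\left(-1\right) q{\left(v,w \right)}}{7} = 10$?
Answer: $- \frac{8198838}{25} \approx -3.2795 \cdot 10^{5}$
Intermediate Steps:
$q{\left(v,w \right)} = -70$ ($q{\left(v,w \right)} = \left(-7\right) 10 = -70$)
$l = - \frac{463}{265}$ ($l = - \frac{463}{249 + \left(-4\right)^{2}} = - \frac{463}{249 + 16} = - \frac{463}{265} \approx -1.7472$)
$M{\left(B,u \right)} = B u$
$P{\left(n \right)} = \frac{25}{9}$ ($P{\left(n \right)} = \frac{19 \cdot 5 - 70}{9} = \frac{95 - 70}{9} = \frac{1}{9} \cdot 25 = \frac{25}{9}$)
$- \frac{910982}{P{\left(l \right)}} = - \frac{910982}{\frac{25}{9}} = \left(-910982\right) \frac{9}{25} = - \frac{8198838}{25}$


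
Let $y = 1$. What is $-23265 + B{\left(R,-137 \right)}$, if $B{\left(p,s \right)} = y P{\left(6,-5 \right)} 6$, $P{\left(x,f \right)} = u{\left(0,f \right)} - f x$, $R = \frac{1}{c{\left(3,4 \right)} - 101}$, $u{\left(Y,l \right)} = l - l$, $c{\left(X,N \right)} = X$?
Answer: $-23085$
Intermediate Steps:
$u{\left(Y,l \right)} = 0$
$R = - \frac{1}{98}$ ($R = \frac{1}{3 - 101} = \frac{1}{-98} = - \frac{1}{98} \approx -0.010204$)
$P{\left(x,f \right)} = - f x$ ($P{\left(x,f \right)} = 0 - f x = - f x$)
$B{\left(p,s \right)} = 180$ ($B{\left(p,s \right)} = 1 \left(\left(-1\right) \left(-5\right) 6\right) 6 = 1 \cdot 30 \cdot 6 = 30 \cdot 6 = 180$)
$-23265 + B{\left(R,-137 \right)} = -23265 + 180 = -23085$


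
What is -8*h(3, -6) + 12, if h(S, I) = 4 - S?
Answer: 4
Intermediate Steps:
-8*h(3, -6) + 12 = -8*(4 - 1*3) + 12 = -8*(4 - 3) + 12 = -8*1 + 12 = -8 + 12 = 4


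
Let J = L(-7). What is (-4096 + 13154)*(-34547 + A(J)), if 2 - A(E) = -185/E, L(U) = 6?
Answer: -937887965/3 ≈ -3.1263e+8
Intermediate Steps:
J = 6
A(E) = 2 + 185/E (A(E) = 2 - (-185)/E = 2 + 185/E)
(-4096 + 13154)*(-34547 + A(J)) = (-4096 + 13154)*(-34547 + (2 + 185/6)) = 9058*(-34547 + (2 + 185*(1/6))) = 9058*(-34547 + (2 + 185/6)) = 9058*(-34547 + 197/6) = 9058*(-207085/6) = -937887965/3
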